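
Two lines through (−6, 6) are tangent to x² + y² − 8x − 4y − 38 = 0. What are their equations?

7x + 3y = −24 and 3x − 7y = −60

Write the tangent as mx − y + (6 − m·(−6)) = 0 and set its distance from the centre to √58:
(10m − (−4))² = 58(m² + 1)
21m² + 40m − 21 = 0, so m = −7/3 or m = 3/7.
With m = −7/3: 7x + 3y = −24. With m = 3/7: 3x − 7y = −60.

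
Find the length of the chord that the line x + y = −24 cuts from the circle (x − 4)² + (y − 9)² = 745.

Centre (4, 9), r² = 745. Perpendicular distance d from centre to line = |37| / √2 = 37/√2.
Chord = 2√(r² − d²) = 2·√(121/2) = 11√2.

11√2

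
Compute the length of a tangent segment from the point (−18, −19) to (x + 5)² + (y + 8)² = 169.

11

With centre O = (−5, −8), |OP|² = 290 and r² = 169.
The tangent meets the radius at right angles, so tangent² = |PO|² − r² = 290 − 169 = 121.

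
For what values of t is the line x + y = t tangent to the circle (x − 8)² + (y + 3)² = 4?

For a tangent, require d(centre, line) = r = 2.
|1·8 + 1·(−3) − t| / √2 = 2
|t − (5)| = 2√2.

t = 5 ± 2√2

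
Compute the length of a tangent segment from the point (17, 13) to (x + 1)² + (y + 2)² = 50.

√499

The centre is (−1, −2) and r = 5√2. The square of the distance from P to the centre is 324 + 225 = 549.
The tangent meets the radius at right angles, so tangent² = |PO|² − r² = 549 − 50 = 499.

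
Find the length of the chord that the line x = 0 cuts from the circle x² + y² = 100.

Centre (0, 0), r² = 100. Perpendicular distance d from centre to line = |0| / √1 = 0.
Chord = 2√(r² − d²) = 2·√(100) = 20.

20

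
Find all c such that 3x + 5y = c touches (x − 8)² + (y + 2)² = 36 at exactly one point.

For a tangent, require d(centre, line) = r = 6.
|3·8 + 5·(−2) − c| / √34 = 6
|c − (14)| = 6√34.

c = 14 ± 6√34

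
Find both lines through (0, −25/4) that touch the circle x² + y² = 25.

3x − 4y = 25 and 3x + 4y = −25

Write the tangent as mx − y + (−25/4 − m·(0)) = 0 and set its distance from the centre to 5:
(0m − (25/4))² = 25(m² + 1)
16m² − 9 = 0, so m = 3/4 or m = −3/4.
Through (0, −25/4) these give 3x − 4y = 25 and 3x + 4y = −25.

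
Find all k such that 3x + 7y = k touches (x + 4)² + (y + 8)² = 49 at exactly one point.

k = −68 ± 7√58

Tangency holds when the distance from the centre (−4, −8) to the line equals the radius 7:
|3·(−4) + 7·(−8) − k| / √58 = 7
|k − (−68)| = 7√58.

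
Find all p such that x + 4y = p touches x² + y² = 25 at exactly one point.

p = ±5√17

For a tangent, require d(centre, line) = r = 5.
|1·0 + 4·0 − p| / √17 = 5
|p| = 5√17.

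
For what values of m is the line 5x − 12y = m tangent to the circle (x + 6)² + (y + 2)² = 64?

m = −110 or m = 98

For a tangent, require d(centre, line) = r = 8.
|5·(−6) − 12·(−2) − m| / √169 = 8
|m − (−6)| = 8·13, so m = 98 or m = −110.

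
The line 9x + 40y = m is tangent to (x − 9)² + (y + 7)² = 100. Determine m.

For a tangent, require d(centre, line) = r = 10.
|9·9 + 40·(−7) − m| / √1681 = 10
|m − (−199)| = 10·41, so m = 211 or m = −609.

m = −609 or m = 211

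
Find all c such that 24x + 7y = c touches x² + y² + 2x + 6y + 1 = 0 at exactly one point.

Tangency holds when the distance from the centre (−1, −3) to the line equals the radius 3:
|24·(−1) + 7·(−3) − c| / √625 = 3
|c − (−45)| = 3·25, so c = 30 or c = −120.

c = −120 or c = 30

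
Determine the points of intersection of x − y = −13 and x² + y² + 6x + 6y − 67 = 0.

(−10, 3) and (−9, 4)

Express y = x + 13 and substitute into the circle:
2x² + 38x + 180 = 0  ⟹  x² + 19x + 90 = 0
x = −9 or x = −10, giving (−9, 4) and (−10, 3).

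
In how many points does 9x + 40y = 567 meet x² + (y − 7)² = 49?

d² = (9·0 + 40·7 − (567))²/1681 = 49; r² = 49.
Since d² = r², the line is tangent.

1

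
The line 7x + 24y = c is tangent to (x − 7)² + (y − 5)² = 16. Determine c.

For a tangent, require d(centre, line) = r = 4.
|7·7 + 24·5 − c| / √625 = 4
|c − (169)| = 4·25, so c = 269 or c = 69.

c = 69 or c = 269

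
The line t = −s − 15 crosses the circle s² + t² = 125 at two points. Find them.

(−10, −5) and (−5, −10)

From the line, t = −s − 15. Substituting:
2s² + 30s + 100 = 0  ⟹  s² + 15s + 50 = 0
s = −5 or s = −10, giving (−5, −10) and (−10, −5).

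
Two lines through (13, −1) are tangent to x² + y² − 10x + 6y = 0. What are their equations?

Write the tangent as mx − y + (−1 − m·(13)) = 0 and set its distance from the centre to √34:
[m·(−8) − (−2)]² = 34(m² + 1)
15m² − 16m − 15 = 0, so m = 5/3 or m = −3/5.
Through (13, −1) these give 5x − 3y = 68 and 3x + 5y = 34.

5x − 3y = 68 and 3x + 5y = 34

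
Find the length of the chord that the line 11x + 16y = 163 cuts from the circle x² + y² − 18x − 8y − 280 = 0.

2√377

From the line, y = (163 − 11x)/16. Substituting:
377x² − 6786x − 65975 = 0  ⟹  x² − 18x − 175 = 0
x = 25 or x = −7, giving (25, −7) and (−7, 15).
|(25, −7) − (−7, 15)| = √((32)² + (−22)²) = 2√377.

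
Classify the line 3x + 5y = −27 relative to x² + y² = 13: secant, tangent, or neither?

d² = (3·0 + 5·0 − (−27))²/34 = 729/34; r² = 13.
Since d² > r², the line lies outside the circle.

neither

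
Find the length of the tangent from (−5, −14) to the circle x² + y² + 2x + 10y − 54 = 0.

With centre O = (−1, −5), |OP|² = 97 and r² = 80.
By the tangent–radius right angle, tangent length = √(|PO|² − r²) = √17.

√17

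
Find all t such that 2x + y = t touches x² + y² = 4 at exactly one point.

For a tangent, require d(centre, line) = r = 2.
|2·0 + 1·0 − t| / √5 = 2
|t| = 2√5.

t = ±2√5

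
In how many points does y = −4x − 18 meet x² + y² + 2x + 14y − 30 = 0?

2

Substituting the line into the circle gives 17x² + 90x + 42 = 0.
Discriminant = (90)² − 4·17·(42) = 5244 > 0.
Two real roots: the line is a secant.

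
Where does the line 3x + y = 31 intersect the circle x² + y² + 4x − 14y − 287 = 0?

(2, 25) and (12, −5)

Substitute y = −3x + 31:
10x² − 140x + 240 = 0  ⟹  x² − 14x + 24 = 0
x = 12 or x = 2, giving (12, −5) and (2, 25).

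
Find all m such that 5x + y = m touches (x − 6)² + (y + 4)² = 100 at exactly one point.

The line touches the circle iff its distance from (6, −4) is 10:
|5·6 + 1·(−4) − m| / √26 = 10
|m − (26)| = 10√26.

m = 26 ± 10√26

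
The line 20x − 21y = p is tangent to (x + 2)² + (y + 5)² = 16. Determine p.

p = −51 or p = 181

Tangency holds when the distance from the centre (−2, −5) to the line equals the radius 4:
|20·(−2) − 21·(−5) − p| / √841 = 4
|p − (65)| = 4·29, so p = 181 or p = −51.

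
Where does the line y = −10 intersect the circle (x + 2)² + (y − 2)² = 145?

Substitute y = −10:
x² + 4x + 3 = 0
x = −1 or x = −3, giving (−1, −10) and (−3, −10).

(−3, −10) and (−1, −10)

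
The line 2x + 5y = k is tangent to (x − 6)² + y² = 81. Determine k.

k = 12 ± 9√29

The line touches the circle iff its distance from (6, 0) is 9:
|2·6 + 5·0 − k| / √29 = 9
|k − (12)| = 9√29.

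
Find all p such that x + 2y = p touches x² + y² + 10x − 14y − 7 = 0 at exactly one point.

Tangency holds when the distance from the centre (−5, 7) to the line equals the radius 9:
|1·(−5) + 2·7 − p| / √5 = 9
|p − (9)| = 9√5.

p = 9 ± 9√5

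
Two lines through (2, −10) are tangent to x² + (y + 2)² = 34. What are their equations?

Let a tangent through (2, −10) have slope m. Its distance from (0, −2) must equal √34:
[m·(−2) − (8)]² = 34(m² + 1)
15m² − 16m − 15 = 0, so m = −3/5 or m = 5/3.
Through (2, −10) these give 3x + 5y = −44 and 5x − 3y = 40.

3x + 5y = −44 and 5x − 3y = 40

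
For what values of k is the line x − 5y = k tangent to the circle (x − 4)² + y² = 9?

k = 4 ± 3√26

The line touches the circle iff its distance from (4, 0) is 3:
|1·4 − 5·0 − k| / √26 = 3
|k − (4)| = 3√26.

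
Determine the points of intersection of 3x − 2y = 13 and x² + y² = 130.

(−3, −11) and (9, 7)

From the line, y = (−13 + 3x)/2. Substituting:
13x² − 78x − 351 = 0  ⟹  x² − 6x − 27 = 0
x = 9 or x = −3, giving (9, 7) and (−3, −11).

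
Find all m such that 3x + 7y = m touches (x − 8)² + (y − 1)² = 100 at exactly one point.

m = 31 ± 10√58

The line touches the circle iff its distance from (8, 1) is 10:
|3·8 + 7·1 − m| / √58 = 10
|m − (31)| = 10√58.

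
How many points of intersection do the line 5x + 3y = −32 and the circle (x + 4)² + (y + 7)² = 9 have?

2

Substituting the line into the circle gives 34x² + 182x + 184 = 0.
Δ = 33124 − 25024 = 8100.
Two real roots: the line is a secant.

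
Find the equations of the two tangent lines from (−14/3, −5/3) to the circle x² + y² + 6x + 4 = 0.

x + 2y = −8 and 2x + y = −11

A line y − (−5/3) = m(x − (−14/3)) is tangent when its distance from (−3, 0) is √5:
(5/3m − (5/3))² = 5(m² + 1)
2m² + 5m + 2 = 0, so m = −1/2 or m = −2.
Through (−14/3, −5/3) these give x + 2y = −8 and 2x + y = −11.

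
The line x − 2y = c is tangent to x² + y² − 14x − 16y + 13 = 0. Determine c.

c = −9 ± 10√5

The line touches the circle iff its distance from (7, 8) is 10:
|1·7 − 2·8 − c| / √5 = 10
|c − (−9)| = 10√5.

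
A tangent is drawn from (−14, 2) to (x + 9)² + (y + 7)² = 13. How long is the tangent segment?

√93

Centre (−9, −7), r² = 13. |PO|² = (−5)² + (9)² = 106.
Power of the point: PT² = |PO|² − r² = 93, so PT = √93.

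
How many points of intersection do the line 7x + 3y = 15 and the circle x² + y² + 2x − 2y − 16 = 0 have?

Centre (−1, 1), r² = 18. Distance² from centre to line = (−19)²/58 = 361/58.
Since d² < r², the line cuts the circle twice.

2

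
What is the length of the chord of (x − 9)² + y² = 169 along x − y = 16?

17√2

Express y = x − 16 and substitute into the circle:
2x² − 50x + 168 = 0  ⟹  x² − 25x + 84 = 0
x = 21 or x = 4, giving (21, 5) and (4, −12).
|(21, 5) − (4, −12)| = √((17)² + (17)²) = 17√2.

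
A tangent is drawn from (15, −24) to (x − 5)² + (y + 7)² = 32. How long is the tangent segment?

Centre (5, −7), r² = 32. |PO|² = (10)² + (−17)² = 389.
Power of the point: PT² = |PO|² − r² = 357, so PT = √357.

√357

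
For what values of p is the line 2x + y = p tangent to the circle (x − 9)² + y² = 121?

For a tangent, require d(centre, line) = r = 11.
|2·9 + 1·0 − p| / √5 = 11
|p − (18)| = 11√5.

p = 18 ± 11√5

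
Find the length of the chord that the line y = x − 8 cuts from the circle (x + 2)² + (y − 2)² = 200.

Express y = x − 8 and substitute into the circle:
2x² − 16x − 96 = 0  ⟹  x² − 8x − 48 = 0
x = 12 or x = −4, giving (12, 4) and (−4, −12).
Chord length = distance between (12, 4) and (−4, −12) = √512 = 16√2.

16√2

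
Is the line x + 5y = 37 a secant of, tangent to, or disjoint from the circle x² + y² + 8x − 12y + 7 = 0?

Centre (−4, 6), r² = 45. Distance² from centre to line = (−11)²/26 = 121/26.
Since d² < r², the line cuts the circle twice.

secant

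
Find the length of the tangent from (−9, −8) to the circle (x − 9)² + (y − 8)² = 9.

The centre is (9, 8) and r = 3. The square of the distance from P to the centre is 324 + 256 = 580.
The tangent meets the radius at right angles, so tangent² = |PO|² − r² = 580 − 9 = 571.

√571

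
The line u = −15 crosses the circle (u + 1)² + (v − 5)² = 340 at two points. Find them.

(−15, −7) and (−15, 17)

The line gives u = −15. Substituting into the circle:
v² − 10v − 119 = 0
v = 17 or v = −7, giving (−15, 17) and (−15, −7).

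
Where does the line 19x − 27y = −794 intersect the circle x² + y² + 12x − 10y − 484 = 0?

Express y = (794 + 19x)/27 and substitute into the circle:
1090x² + 33790x + 63220 = 0  ⟹  x² + 31x + 58 = 0
x = −2 or x = −29, giving (−2, 28) and (−29, 9).

(−29, 9) and (−2, 28)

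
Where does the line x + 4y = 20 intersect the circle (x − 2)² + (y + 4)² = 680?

From the line, y = (20 − x)/4. Substituting:
17x² − 136x − 9520 = 0  ⟹  x² − 8x − 560 = 0
x = 28 or x = −20, giving (28, −2) and (−20, 10).

(−20, 10) and (28, −2)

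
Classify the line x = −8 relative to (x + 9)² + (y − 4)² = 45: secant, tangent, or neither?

d² = (1·(−9) + 0·4 − (−8))² = 1; r² = 45.
Since d² < r², the line cuts the circle twice.

secant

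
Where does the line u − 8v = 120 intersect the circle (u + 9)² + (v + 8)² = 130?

From the line, v = (−120 + u)/8. Substituting:
65u² + 1040u = 0  ⟹  u² + 16u = 0
u = 0 or u = −16, giving (0, −15) and (−16, −17).

(−16, −17) and (0, −15)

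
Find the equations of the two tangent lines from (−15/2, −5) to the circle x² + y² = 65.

A line y − (−5) = m(x − (−15/2)) is tangent when its distance from (0, 0) is √65:
(15/2m − (5))² = 65(m² + 1)
7m² + 60m + 32 = 0, so m = −8 or m = −4/7.
With m = −8: 8x + y = −65. With m = −4/7: 4x + 7y = −65.

8x + y = −65 and 4x + 7y = −65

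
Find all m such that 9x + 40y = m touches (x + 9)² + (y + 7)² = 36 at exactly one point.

m = −607 or m = −115

Tangency holds when the distance from the centre (−9, −7) to the line equals the radius 6:
|9·(−9) + 40·(−7) − m| / √1681 = 6
|m − (−361)| = 6·41, so m = −115 or m = −607.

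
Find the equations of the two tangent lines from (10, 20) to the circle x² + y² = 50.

Let a tangent through (10, 20) have slope m. Its distance from (0, 0) must equal 5√2:
(−10m − (−20))² = 50(m² + 1)
m² − 8m + 7 = 0, so m = 7 or m = 1.
With m = 7: 7x − y = 50. With m = 1: x − y = −10.

7x − y = 50 and x − y = −10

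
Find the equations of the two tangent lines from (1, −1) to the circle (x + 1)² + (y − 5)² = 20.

2x − y = 3 and x + 2y = −1

Write the tangent as mx − y + (−1 − m·(1)) = 0 and set its distance from the centre to 2√5:
[m·(−2) − (6)]² = 20(m² + 1)
2m² − 3m − 2 = 0, so m = 2 or m = −1/2.
Through (1, −1) these give 2x − y = 3 and x + 2y = −1.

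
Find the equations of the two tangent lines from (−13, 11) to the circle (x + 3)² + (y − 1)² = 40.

A line y − (11) = m(x − (−13)) is tangent when its distance from (−3, 1) is 2√10:
(10m − (−10))² = 40(m² + 1)
3m² + 10m + 3 = 0, so m = −3 or m = −1/3.
Through (−13, 11) these give 3x + y = −28 and x + 3y = 20.

3x + y = −28 and x + 3y = 20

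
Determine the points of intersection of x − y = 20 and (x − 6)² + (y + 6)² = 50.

Express y = x − 20 and substitute into the circle:
2x² − 40x + 182 = 0  ⟹  x² − 20x + 91 = 0
x = 13 or x = 7, giving (13, −7) and (7, −13).

(7, −13) and (13, −7)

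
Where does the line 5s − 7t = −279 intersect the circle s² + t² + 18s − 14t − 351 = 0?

(−25, 22) and (−18, 27)

Substitute t = (279 + 5s)/7:
74s² + 3182s + 33300 = 0  ⟹  s² + 43s + 450 = 0
s = −18 or s = −25, giving (−18, 27) and (−25, 22).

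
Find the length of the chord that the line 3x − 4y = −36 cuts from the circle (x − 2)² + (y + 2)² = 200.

The distance from (2, −2) to the line is 50/√25, and r² = 200.
Half the chord is √(r² − d²) = √(100), so the full chord is 20.

20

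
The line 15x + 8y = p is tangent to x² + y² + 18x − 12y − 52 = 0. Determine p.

p = −308 or p = 134

For a tangent, require d(centre, line) = r = 13.
|15·(−9) + 8·6 − p| / √289 = 13
|p − (−87)| = 13·17, so p = 134 or p = −308.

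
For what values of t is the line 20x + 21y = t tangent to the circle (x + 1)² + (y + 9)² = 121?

t = −528 or t = 110

Tangency holds when the distance from the centre (−1, −9) to the line equals the radius 11:
|20·(−1) + 21·(−9) − t| / √841 = 11
|t − (−209)| = 11·29, so t = 110 or t = −528.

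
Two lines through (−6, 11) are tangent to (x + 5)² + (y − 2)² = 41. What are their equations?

5x − 4y = −74 and 4x + 5y = 31

A line y − (11) = m(x − (−6)) is tangent when its distance from (−5, 2) is √41:
(1m − (−9))² = 41(m² + 1)
20m² − 9m − 20 = 0, so m = 5/4 or m = −4/5.
Through (−6, 11) these give 5x − 4y = −74 and 4x + 5y = 31.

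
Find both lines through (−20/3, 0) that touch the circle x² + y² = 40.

A line y − (0) = m(x − (−20/3)) is tangent when its distance from (0, 0) is 2√10:
(20/3m − (0))² = 40(m² + 1)
m² − 9 = 0, so m = −3 or m = 3.
With m = −3: 3x + y = −20. With m = 3: 3x − y = −20.

3x + y = −20 and 3x − y = −20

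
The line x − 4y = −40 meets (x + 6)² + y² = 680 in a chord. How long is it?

12√17

Centre (−6, 0), r² = 680. Perpendicular distance d from centre to line = |34| / √17 = 34/√17.
Half the chord is √(r² − d²) = √(612), so the full chord is 12√17.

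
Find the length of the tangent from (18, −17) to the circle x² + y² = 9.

2√151

Centre (0, 0), r² = 9. |PO|² = (18)² + (−17)² = 613.
The tangent meets the radius at right angles, so tangent² = |PO|² − r² = 613 − 9 = 604.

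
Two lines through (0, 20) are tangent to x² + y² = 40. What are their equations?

3x − y = −20 and 3x + y = 20

A line y − (20) = m(x − (0)) is tangent when its distance from (0, 0) is 2√10:
[m·(0) − (−20)]² = 40(m² + 1)
m² − 9 = 0, so m = 3 or m = −3.
Through (0, 20) these give 3x − y = −20 and 3x + y = 20.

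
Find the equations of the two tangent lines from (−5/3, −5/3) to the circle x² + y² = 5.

A line y − (−5/3) = m(x − (−5/3)) is tangent when its distance from (0, 0) is √5:
(5/3m − (5/3))² = 5(m² + 1)
2m² + 5m + 2 = 0, so m = −1/2 or m = −2.
With m = −1/2: x + 2y = −5. With m = −2: 2x + y = −5.

x + 2y = −5 and 2x + y = −5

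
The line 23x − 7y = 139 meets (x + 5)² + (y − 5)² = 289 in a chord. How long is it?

The distance from (−5, 5) to the line is 289/√578, and r² = 289.
Half the chord is √(r² − d²) = √(289/2), so the full chord is 17√2.

17√2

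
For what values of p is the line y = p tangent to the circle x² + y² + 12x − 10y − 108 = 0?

p = −8 or p = 18

Tangency holds when the distance from the centre (−6, 5) to the line equals the radius 13:
|0·(−6) + 1·5 − p| / √1 = 13
|p − (5)| = 13, so p = 18 or p = −8.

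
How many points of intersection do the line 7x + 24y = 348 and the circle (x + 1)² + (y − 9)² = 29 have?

Centre (−1, 9), r² = 29. Distance² from centre to line = (−139)²/625 = 19321/625.
Since d² > r², the line lies outside the circle.

0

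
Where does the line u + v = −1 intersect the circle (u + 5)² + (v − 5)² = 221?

Express v = −u − 1 and substitute into the circle:
2u² + 22u − 160 = 0  ⟹  u² + 11u − 80 = 0
u = 5 or u = −16, giving (5, −6) and (−16, 15).

(−16, 15) and (5, −6)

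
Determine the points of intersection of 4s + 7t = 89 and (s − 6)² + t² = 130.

From the line, t = (89 − 4s)/7. Substituting:
65s² − 1300s + 3315 = 0  ⟹  s² − 20s + 51 = 0
s = 17 or s = 3, giving (17, 3) and (3, 11).

(3, 11) and (17, 3)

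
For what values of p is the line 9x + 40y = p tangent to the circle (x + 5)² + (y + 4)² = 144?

For a tangent, require d(centre, line) = r = 12.
|9·(−5) + 40·(−4) − p| / √1681 = 12
|p − (−205)| = 12·41, so p = 287 or p = −697.

p = −697 or p = 287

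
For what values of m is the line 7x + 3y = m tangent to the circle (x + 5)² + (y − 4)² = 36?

m = −23 ± 6√58

The line touches the circle iff its distance from (−5, 4) is 6:
|7·(−5) + 3·4 − m| / √58 = 6
|m − (−23)| = 6√58.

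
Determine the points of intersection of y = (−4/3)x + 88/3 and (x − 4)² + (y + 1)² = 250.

From the line, y = (88 − 4x)/3. Substituting:
25x² − 800x + 6175 = 0  ⟹  x² − 32x + 247 = 0
x = 19 or x = 13, giving (19, 4) and (13, 12).

(13, 12) and (19, 4)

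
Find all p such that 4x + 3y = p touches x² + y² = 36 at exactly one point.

The line touches the circle iff its distance from (0, 0) is 6:
|4·0 + 3·0 − p| / √25 = 6
|p| = 6·5, so p = 30 or p = −30.

p = −30 or p = 30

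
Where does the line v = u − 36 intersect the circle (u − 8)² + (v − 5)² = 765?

(14, −22) and (35, −1)

Express v = u − 36 and substitute into the circle:
2u² − 98u + 980 = 0  ⟹  u² − 49u + 490 = 0
u = 35 or u = 14, giving (35, −1) and (14, −22).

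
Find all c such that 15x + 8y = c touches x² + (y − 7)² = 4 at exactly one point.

c = 22 or c = 90

The line touches the circle iff its distance from (0, 7) is 2:
|15·0 + 8·7 − c| / √289 = 2
|c − (56)| = 2·17, so c = 90 or c = 22.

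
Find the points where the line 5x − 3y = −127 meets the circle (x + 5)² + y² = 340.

From the line, y = (127 + 5x)/3. Substituting:
34x² + 1360x + 13294 = 0  ⟹  x² + 40x + 391 = 0
x = −17 or x = −23, giving (−17, 14) and (−23, 4).

(−23, 4) and (−17, 14)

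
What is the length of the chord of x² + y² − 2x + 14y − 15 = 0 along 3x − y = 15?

5√10

Substitute y = 3x − 15:
10x² − 50x = 0  ⟹  x² − 5x = 0
x = 5 or x = 0, giving (5, 0) and (0, −15).
|(5, 0) − (0, −15)| = √((5)² + (15)²) = 5√10.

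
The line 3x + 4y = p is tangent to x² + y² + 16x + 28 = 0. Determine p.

The line touches the circle iff its distance from (−8, 0) is 6:
|3·(−8) + 4·0 − p| / √25 = 6
|p − (−24)| = 6·5, so p = 6 or p = −54.

p = −54 or p = 6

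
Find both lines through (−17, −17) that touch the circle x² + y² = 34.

3x − 5y = 34 and 5x − 3y = −34

Write the tangent as mx − y + (−17 − m·(−17)) = 0 and set its distance from the centre to √34:
(17m − (17))² = 34(m² + 1)
15m² − 34m + 15 = 0, so m = 3/5 or m = 5/3.
Through (−17, −17) these give 3x − 5y = 34 and 5x − 3y = −34.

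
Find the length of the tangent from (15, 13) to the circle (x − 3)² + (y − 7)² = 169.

√11

Centre (3, 7), r² = 169. |PO|² = (12)² + (6)² = 180.
Power of the point: PT² = |PO|² − r² = 11, so PT = √11.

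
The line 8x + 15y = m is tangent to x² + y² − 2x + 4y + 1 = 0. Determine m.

m = −56 or m = 12

For a tangent, require d(centre, line) = r = 2.
|8·1 + 15·(−2) − m| / √289 = 2
|m − (−22)| = 2·17, so m = 12 or m = −56.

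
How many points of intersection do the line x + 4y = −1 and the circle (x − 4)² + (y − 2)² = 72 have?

2

Substituting the line into the circle gives 17x² − 110x − 815 = 0.
Discriminant = (−110)² − 4·17·(−815) = 67520 > 0.
Two real roots: the line is a secant.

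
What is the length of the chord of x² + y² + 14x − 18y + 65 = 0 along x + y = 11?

Centre (−7, 9), r² = 65. Perpendicular distance d from centre to line = |−9| / √2 = 9/√2.
Half the chord is √(r² − d²) = √(49/2), so the full chord is 7√2.

7√2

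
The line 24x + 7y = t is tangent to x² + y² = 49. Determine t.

Tangency holds when the distance from the centre (0, 0) to the line equals the radius 7:
|24·0 + 7·0 − t| / √625 = 7
|t| = 7·25, so t = 175 or t = −175.

t = −175 or t = 175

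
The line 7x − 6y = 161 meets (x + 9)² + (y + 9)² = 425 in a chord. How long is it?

From the line, y = (−161 + 7x)/6. Substituting:
85x² − 850x − 935 = 0  ⟹  x² − 10x − 11 = 0
x = 11 or x = −1, giving (11, −14) and (−1, −28).
Chord length = distance between (11, −14) and (−1, −28) = √340 = 2√85.

2√85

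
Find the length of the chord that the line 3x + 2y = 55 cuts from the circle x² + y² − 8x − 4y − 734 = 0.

14√13

Centre (4, 2), r² = 754. Perpendicular distance d from centre to line = |−39| / √13 = 39/√13.
Half the chord is √(r² − d²) = √(637), so the full chord is 14√13.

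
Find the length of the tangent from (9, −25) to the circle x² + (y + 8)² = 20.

5√14

With centre O = (0, −8), |OP|² = 370 and r² = 20.
Power of the point: PT² = |PO|² − r² = 350, so PT = 5√14.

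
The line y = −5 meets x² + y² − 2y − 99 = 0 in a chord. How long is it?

Substitute y = −5:
x² − 64 = 0
x = 8 or x = −8, giving (8, −5) and (−8, −5).
Chord length = distance between (8, −5) and (−8, −5) = √256 = 16.

16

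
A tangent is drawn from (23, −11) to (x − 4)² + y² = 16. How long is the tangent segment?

With centre O = (4, 0), |OP|² = 482 and r² = 16.
The tangent meets the radius at right angles, so tangent² = |PO|² − r² = 482 − 16 = 466.

√466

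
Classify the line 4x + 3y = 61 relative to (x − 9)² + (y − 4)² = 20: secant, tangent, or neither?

secant

Substituting the line into the circle gives 25x² − 554x + 2950 = 0.
Discriminant = (−554)² − 4·25·(2950) = 11916 > 0.
Two real roots: the line is a secant.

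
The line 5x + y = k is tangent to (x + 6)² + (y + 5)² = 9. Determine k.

The line touches the circle iff its distance from (−6, −5) is 3:
|5·(−6) + 1·(−5) − k| / √26 = 3
|k − (−35)| = 3√26.

k = −35 ± 3√26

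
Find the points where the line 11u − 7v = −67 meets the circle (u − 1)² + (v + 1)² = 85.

Substitute v = (67 + 11u)/7:
170u² + 1530u + 1360 = 0  ⟹  u² + 9u + 8 = 0
u = −1 or u = −8, giving (−1, 8) and (−8, −3).

(−8, −3) and (−1, 8)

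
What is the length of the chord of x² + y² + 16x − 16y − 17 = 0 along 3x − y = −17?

7√10

From the line, y = 3x + 17. Substituting:
10x² + 70x = 0  ⟹  x² + 7x = 0
x = 0 or x = −7, giving (0, 17) and (−7, −4).
|(0, 17) − (−7, −4)| = √((7)² + (21)²) = 7√10.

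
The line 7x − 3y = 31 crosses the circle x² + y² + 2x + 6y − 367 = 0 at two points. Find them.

Express y = (−31 + 7x)/3 and substitute into the circle:
58x² − 290x − 2900 = 0  ⟹  x² − 5x − 50 = 0
x = 10 or x = −5, giving (10, 13) and (−5, −22).

(−5, −22) and (10, 13)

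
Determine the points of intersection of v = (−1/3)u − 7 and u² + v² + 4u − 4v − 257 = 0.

(−18, −1) and (9, −10)

Substitute v = (−21 − u)/3:
10u² + 90u − 1620 = 0  ⟹  u² + 9u − 162 = 0
u = 9 or u = −18, giving (9, −10) and (−18, −1).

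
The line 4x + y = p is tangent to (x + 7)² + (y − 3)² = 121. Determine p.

Tangency holds when the distance from the centre (−7, 3) to the line equals the radius 11:
|4·(−7) + 1·3 − p| / √17 = 11
|p − (−25)| = 11√17.

p = −25 ± 11√17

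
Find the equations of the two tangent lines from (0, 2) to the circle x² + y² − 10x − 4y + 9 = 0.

Write the tangent as mx − y + (2 − m·(0)) = 0 and set its distance from the centre to 2√5:
[m·(5) − (0)]² = 20(m² + 1)
m² − 4 = 0, so m = 2 or m = −2.
Through (0, 2) these give 2x − y = −2 and 2x + y = 2.

2x − y = −2 and 2x + y = 2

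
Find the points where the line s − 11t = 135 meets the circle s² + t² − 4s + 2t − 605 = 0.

From the line, t = (−135 + s)/11. Substituting:
122s² − 732s − 57950 = 0  ⟹  s² − 6s − 475 = 0
s = 25 or s = −19, giving (25, −10) and (−19, −14).

(−19, −14) and (25, −10)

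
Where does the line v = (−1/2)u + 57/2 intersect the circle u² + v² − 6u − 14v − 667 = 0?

Substitute v = (57 − u)/2:
5u² − 110u − 1015 = 0  ⟹  u² − 22u − 203 = 0
u = 29 or u = −7, giving (29, 14) and (−7, 32).

(−7, 32) and (29, 14)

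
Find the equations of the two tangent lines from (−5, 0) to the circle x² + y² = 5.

Let a tangent through (−5, 0) have slope m. Its distance from (0, 0) must equal √5:
[m·(5) − (0)]² = 5(m² + 1)
4m² − 1 = 0, so m = 1/2 or m = −1/2.
With m = 1/2: x − 2y = −5. With m = −1/2: x + 2y = −5.

x − 2y = −5 and x + 2y = −5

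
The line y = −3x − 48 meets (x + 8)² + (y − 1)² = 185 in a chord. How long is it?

7√10

The distance from (−8, 1) to the line is 25/√10, and r² = 185.
Half the chord is √(r² − d²) = √(245/2), so the full chord is 7√10.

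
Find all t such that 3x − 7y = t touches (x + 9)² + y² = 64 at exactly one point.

t = −27 ± 8√58

Tangency holds when the distance from the centre (−9, 0) to the line equals the radius 8:
|3·(−9) − 7·0 − t| / √58 = 8
|t − (−27)| = 8√58.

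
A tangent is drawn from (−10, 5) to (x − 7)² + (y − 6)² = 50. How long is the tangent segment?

4√15

With centre O = (7, 6), |OP|² = 290 and r² = 50.
Power of the point: PT² = |PO|² − r² = 240, so PT = 4√15.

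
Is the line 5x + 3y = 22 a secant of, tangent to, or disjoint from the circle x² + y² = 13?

Substituting the line into the circle gives 34x² − 220x + 367 = 0.
Δ = 48400 − 49912 = −1512.
No real roots: the line does not meet the circle.

disjoint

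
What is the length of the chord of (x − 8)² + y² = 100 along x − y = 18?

The distance from (8, 0) to the line is 10/√2, and r² = 100.
Chord = 2√(r² − d²) = 2·√(50) = 10√2.

10√2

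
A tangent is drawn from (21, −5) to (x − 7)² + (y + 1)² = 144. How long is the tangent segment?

With centre O = (7, −1), |OP|² = 212 and r² = 144.
By the tangent–radius right angle, tangent length = √(|PO|² − r²) = √68 = 2√17.

2√17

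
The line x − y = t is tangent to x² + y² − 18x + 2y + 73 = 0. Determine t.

t = 10 ± 3√2

For a tangent, require d(centre, line) = r = 3.
|1·9 − 1·(−1) − t| / √2 = 3
|t − (10)| = 3√2.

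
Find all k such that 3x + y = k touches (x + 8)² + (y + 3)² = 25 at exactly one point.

k = −27 ± 5√10

For a tangent, require d(centre, line) = r = 5.
|3·(−8) + 1·(−3) − k| / √10 = 5
|k − (−27)| = 5√10.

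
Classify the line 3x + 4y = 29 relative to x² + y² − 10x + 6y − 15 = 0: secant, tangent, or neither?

secant

Substituting the line into the circle gives 25x² − 406x + 1297 = 0.
Δ = 164836 − 129700 = 35136.
Two real roots: the line is a secant.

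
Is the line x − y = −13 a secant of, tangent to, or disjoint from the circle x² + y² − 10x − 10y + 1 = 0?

Substituting the line into the circle gives 2x² + 6x + 40 = 0.
Δ = 36 − 320 = −284.
No real roots: the line does not meet the circle.

disjoint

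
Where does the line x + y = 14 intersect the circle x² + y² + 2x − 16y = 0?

From the line, y = −x + 14. Substituting:
2x² − 10x − 28 = 0  ⟹  x² − 5x − 14 = 0
x = 7 or x = −2, giving (7, 7) and (−2, 16).

(−2, 16) and (7, 7)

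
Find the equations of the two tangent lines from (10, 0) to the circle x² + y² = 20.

x − 2y = 10 and x + 2y = 10

A line y − (0) = m(x − (10)) is tangent when its distance from (0, 0) is 2√5:
[m·(−10) − (0)]² = 20(m² + 1)
4m² − 1 = 0, so m = 1/2 or m = −1/2.
With m = 1/2: x − 2y = 10. With m = −1/2: x + 2y = 10.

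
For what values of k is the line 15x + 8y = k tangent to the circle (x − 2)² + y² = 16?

k = −38 or k = 98

The line touches the circle iff its distance from (2, 0) is 4:
|15·2 + 8·0 − k| / √289 = 4
|k − (30)| = 4·17, so k = 98 or k = −38.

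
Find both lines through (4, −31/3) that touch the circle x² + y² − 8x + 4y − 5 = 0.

Let a tangent through (4, −31/3) have slope m. Its distance from (4, −2) must equal 5:
(0m − (25/3))² = 25(m² + 1)
9m² − 16 = 0, so m = 4/3 or m = −4/3.
With m = 4/3: 4x − 3y = 47. With m = −4/3: 4x + 3y = −15.

4x − 3y = 47 and 4x + 3y = −15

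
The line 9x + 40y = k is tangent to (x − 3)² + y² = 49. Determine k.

Tangency holds when the distance from the centre (3, 0) to the line equals the radius 7:
|9·3 + 40·0 − k| / √1681 = 7
|k − (27)| = 7·41, so k = 314 or k = −260.

k = −260 or k = 314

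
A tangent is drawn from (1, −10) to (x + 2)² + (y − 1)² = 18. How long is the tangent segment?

4√7

The centre is (−2, 1) and r = 3√2. The square of the distance from P to the centre is 9 + 121 = 130.
By the tangent–radius right angle, tangent length = √(|PO|² − r²) = √112 = 4√7.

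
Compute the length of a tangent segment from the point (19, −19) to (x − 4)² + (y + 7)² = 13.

The centre is (4, −7) and r = √13. The square of the distance from P to the centre is 225 + 144 = 369.
By the tangent–radius right angle, tangent length = √(|PO|² − r²) = √356 = 2√89.

2√89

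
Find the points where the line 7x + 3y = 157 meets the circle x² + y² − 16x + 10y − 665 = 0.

From the line, y = (157 − 7x)/3. Substituting:
58x² − 2552x + 23374 = 0  ⟹  x² − 44x + 403 = 0
x = 31 or x = 13, giving (31, −20) and (13, 22).

(13, 22) and (31, −20)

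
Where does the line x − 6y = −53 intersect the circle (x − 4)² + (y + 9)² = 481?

(−11, 7) and (13, 11)

Substitute y = (53 + x)/6:
37x² − 74x − 5291 = 0  ⟹  x² − 2x − 143 = 0
x = 13 or x = −11, giving (13, 11) and (−11, 7).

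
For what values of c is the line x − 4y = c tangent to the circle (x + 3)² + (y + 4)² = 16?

The line touches the circle iff its distance from (−3, −4) is 4:
|1·(−3) − 4·(−4) − c| / √17 = 4
|c − (13)| = 4√17.

c = 13 ± 4√17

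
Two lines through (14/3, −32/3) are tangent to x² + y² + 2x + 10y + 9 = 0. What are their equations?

x + 4y = −38 and 4x + y = 8

A line y − (−32/3) = m(x − (14/3)) is tangent when its distance from (−1, −5) is √17:
[m·(−17/3) − (17/3)]² = 17(m² + 1)
4m² + 17m + 4 = 0, so m = −1/4 or m = −4.
Through (14/3, −32/3) these give x + 4y = −38 and 4x + y = 8.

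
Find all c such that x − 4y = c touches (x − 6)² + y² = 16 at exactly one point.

c = 6 ± 4√17

For a tangent, require d(centre, line) = r = 4.
|1·6 − 4·0 − c| / √17 = 4
|c − (6)| = 4√17.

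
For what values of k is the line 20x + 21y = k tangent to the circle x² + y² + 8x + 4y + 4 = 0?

k = −238 or k = −6

For a tangent, require d(centre, line) = r = 4.
|20·(−4) + 21·(−2) − k| / √841 = 4
|k − (−122)| = 4·29, so k = −6 or k = −238.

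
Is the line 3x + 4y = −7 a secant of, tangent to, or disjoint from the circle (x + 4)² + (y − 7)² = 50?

d² = (3·(−4) + 4·7 − (−7))²/25 = 529/25; r² = 50.
Since d² < r², the line cuts the circle twice.

secant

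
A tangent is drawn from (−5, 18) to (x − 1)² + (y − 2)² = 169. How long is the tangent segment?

The centre is (1, 2) and r = 13. The square of the distance from P to the centre is 36 + 256 = 292.
By the tangent–radius right angle, tangent length = √(|PO|² − r²) = √123.

√123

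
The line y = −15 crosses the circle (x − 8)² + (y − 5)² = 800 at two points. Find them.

Express y = −15 and substitute into the circle:
x² − 16x − 336 = 0
x = 28 or x = −12, giving (28, −15) and (−12, −15).

(−12, −15) and (28, −15)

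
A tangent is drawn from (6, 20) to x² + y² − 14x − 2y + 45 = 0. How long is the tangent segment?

√357

Centre (7, 1), r² = 5. |PO|² = (−1)² + (19)² = 362.
The tangent meets the radius at right angles, so tangent² = |PO|² − r² = 362 − 5 = 357.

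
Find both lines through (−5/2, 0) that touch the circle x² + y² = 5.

A line y − (0) = m(x − (−5/2)) is tangent when its distance from (0, 0) is √5:
[m·(5/2) − (0)]² = 5(m² + 1)
m² − 4 = 0, so m = 2 or m = −2.
With m = 2: 2x − y = −5. With m = −2: 2x + y = −5.

2x − y = −5 and 2x + y = −5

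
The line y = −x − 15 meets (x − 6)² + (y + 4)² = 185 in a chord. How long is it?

Substitute y = −x − 15:
2x² + 10x − 28 = 0  ⟹  x² + 5x − 14 = 0
x = 2 or x = −7, giving (2, −17) and (−7, −8).
|(2, −17) − (−7, −8)| = √((9)² + (−9)²) = 9√2.

9√2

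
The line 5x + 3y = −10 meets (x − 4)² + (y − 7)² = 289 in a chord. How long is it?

5√34

Centre (4, 7), r² = 289. Perpendicular distance d from centre to line = |51| / √34 = 51/√34.
Chord = 2√(r² − d²) = 2·√(425/2) = 5√34.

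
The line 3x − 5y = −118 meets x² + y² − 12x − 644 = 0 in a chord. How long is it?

4√34

Express y = (118 + 3x)/5 and substitute into the circle:
34x² + 408x − 2176 = 0  ⟹  x² + 12x − 64 = 0
x = 4 or x = −16, giving (4, 26) and (−16, 14).
Chord length = distance between (4, 26) and (−16, 14) = √544 = 4√34.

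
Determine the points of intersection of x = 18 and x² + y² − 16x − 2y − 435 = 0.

(18, −19) and (18, 21)

The line gives x = 18. Substituting into the circle:
y² − 2y − 399 = 0
y = 21 or y = −19, giving (18, 21) and (18, −19).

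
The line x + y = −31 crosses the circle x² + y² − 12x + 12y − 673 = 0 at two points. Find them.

Substitute y = −x − 31:
2x² + 38x − 84 = 0  ⟹  x² + 19x − 42 = 0
x = 2 or x = −21, giving (2, −33) and (−21, −10).

(−21, −10) and (2, −33)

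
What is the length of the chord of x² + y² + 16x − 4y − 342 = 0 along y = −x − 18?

26√2

Centre (−8, 2), r² = 410. Perpendicular distance d from centre to line = |12| / √2 = 12/√2.
Chord = 2√(r² − d²) = 2·√(338) = 26√2.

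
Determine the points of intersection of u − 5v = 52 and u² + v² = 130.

(−3, −11) and (7, −9)

From the line, v = (−52 + u)/5. Substituting:
26u² − 104u − 546 = 0  ⟹  u² − 4u − 21 = 0
u = 7 or u = −3, giving (7, −9) and (−3, −11).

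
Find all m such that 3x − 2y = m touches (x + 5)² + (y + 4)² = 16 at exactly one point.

For a tangent, require d(centre, line) = r = 4.
|3·(−5) − 2·(−4) − m| / √13 = 4
|m − (−7)| = 4√13.

m = −7 ± 4√13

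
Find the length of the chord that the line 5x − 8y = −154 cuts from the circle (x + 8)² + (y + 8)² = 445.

2√89

Express y = (154 + 5x)/8 and substitute into the circle:
89x² + 3204x + 23140 = 0  ⟹  x² + 36x + 260 = 0
x = −10 or x = −26, giving (−10, 13) and (−26, 3).
|(−10, 13) − (−26, 3)| = √((16)² + (10)²) = 2√89.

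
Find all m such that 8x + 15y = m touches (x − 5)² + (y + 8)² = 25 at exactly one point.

For a tangent, require d(centre, line) = r = 5.
|8·5 + 15·(−8) − m| / √289 = 5
|m − (−80)| = 5·17, so m = 5 or m = −165.

m = −165 or m = 5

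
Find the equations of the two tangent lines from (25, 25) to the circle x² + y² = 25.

4x − 3y = 25 and 3x − 4y = −25

Let a tangent through (25, 25) have slope m. Its distance from (0, 0) must equal 5:
(−25m − (−25))² = 25(m² + 1)
12m² − 25m + 12 = 0, so m = 4/3 or m = 3/4.
With m = 4/3: 4x − 3y = 25. With m = 3/4: 3x − 4y = −25.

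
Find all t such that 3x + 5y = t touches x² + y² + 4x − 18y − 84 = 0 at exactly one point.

t = 39 ± 13√34

The line touches the circle iff its distance from (−2, 9) is 13:
|3·(−2) + 5·9 − t| / √34 = 13
|t − (39)| = 13√34.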